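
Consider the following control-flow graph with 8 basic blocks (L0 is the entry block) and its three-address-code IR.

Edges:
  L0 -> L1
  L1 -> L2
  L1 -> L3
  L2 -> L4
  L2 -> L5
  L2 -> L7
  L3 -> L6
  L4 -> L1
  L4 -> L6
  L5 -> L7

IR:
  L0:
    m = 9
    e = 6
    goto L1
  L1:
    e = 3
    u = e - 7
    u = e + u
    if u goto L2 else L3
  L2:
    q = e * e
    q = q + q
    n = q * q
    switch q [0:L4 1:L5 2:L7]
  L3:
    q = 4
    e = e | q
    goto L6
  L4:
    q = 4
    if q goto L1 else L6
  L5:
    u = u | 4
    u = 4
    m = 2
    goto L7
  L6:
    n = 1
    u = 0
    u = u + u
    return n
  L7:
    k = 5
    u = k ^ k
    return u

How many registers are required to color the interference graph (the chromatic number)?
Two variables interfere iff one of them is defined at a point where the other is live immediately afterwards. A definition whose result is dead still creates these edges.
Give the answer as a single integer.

Per-block:
  L0: def={e,m} ue=∅
  L1: def={e,u} ue=∅
  L2: def={n,q} ue={e}
  L3: def={e,q} ue={e}
  L4: def={q} ue=∅
  L5: def={m,u} ue={u}
  L6: def={n,u} ue=∅
  L7: def={k,u} ue=∅

Liveness:
  L0: in=∅ out=∅
  L1: in=∅ out={e,u}
  L2: in={e,u} out={u}
  L3: in={e} out=∅
  L4: in=∅ out=∅
  L5: in={u} out=∅
  L6: in=∅ out=∅
  L7: in=∅ out=∅

Conflict graph:
  e↔{q,u}
  k↔∅
  m↔∅
  n↔{q,u}
  q↔{e,n,u}
  u↔{e,n,q}

Registers:
  lower bound: {e,q,u} mutually conflict ⇒ χ ≥ 3
  3-colouring: R0={k,m,q}  R1={u}  R2={e,n}
  χ = 3

Answer: 3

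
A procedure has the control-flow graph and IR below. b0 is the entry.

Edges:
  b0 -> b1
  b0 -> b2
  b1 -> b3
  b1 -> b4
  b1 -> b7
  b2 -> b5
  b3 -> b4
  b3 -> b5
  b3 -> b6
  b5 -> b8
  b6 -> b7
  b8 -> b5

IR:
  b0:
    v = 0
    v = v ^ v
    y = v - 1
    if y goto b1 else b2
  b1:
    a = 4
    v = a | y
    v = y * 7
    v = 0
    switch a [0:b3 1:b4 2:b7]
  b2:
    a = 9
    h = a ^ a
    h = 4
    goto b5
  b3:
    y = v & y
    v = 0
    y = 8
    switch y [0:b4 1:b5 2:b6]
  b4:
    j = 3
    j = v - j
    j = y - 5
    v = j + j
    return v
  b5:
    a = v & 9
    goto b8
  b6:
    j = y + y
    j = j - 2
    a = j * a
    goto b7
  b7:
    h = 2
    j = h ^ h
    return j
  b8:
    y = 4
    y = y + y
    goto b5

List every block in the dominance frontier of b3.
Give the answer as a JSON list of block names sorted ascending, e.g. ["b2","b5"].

Answer: ["b4", "b5", "b7"]

Derivation:
idom tree: b1←b0 b2←b0 b3←b1 b4←b1 b5←b0 b6←b3 b7←b1 b8←b5
Dom at joins:
  b4: preds {b1,b3}: {b0,b1} ∩ {b0,b1,b3} = {b0,b1}; idom=b1
  b5: preds {b2,b3,b8}: {b0,b2} ∩ {b0,b1,b3} ∩ {b0,b5,b8} = {b0}; idom=b0
  b7: preds {b1,b6}: {b0,b1} ∩ {b0,b1,b3,b6} = {b0,b1}; idom=b1

DF walk-up:
  join b4 pred b1: · stop@b1
  join b4 pred b3: b3 stop@b1
  join b5 pred b2: b2 stop@b0
  join b5 pred b3: b3→b1 stop@b0
  join b5 pred b8: b8→b5 stop@b0
  join b7 pred b1: · stop@b1
  join b7 pred b6: b6→b3 stop@b1
  b0: DF=∅
  b1: DF={b5}
  b2: DF={b5}
  b3: DF={b4,b5,b7}
  b4: DF=∅
  b5: DF={b5}
  b6: DF={b7}
  b7: DF=∅
  b8: DF={b5}

DF(b3) = ["b4", "b5", "b7"]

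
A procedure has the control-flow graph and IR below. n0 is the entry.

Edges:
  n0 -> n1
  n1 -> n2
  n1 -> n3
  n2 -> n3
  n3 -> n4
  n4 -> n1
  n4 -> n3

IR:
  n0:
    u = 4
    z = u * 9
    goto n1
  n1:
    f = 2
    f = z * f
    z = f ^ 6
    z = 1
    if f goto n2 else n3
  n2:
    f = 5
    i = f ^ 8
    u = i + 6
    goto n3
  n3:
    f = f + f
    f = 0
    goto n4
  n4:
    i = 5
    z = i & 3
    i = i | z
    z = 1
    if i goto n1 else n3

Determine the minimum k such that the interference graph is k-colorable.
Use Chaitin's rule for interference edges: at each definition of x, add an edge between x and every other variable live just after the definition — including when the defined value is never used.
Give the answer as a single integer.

Answer: 3

Analysis:
Block summaries:
  n0: {u,z} / ∅
  n1: {f,z} / {z}
  n2: {f,i,u} / ∅
  n3: {f} / {f}
  n4: {i,z} / ∅

Backward fixpoint:
  n0: in=∅ out={z}
  n1: in={z} out={f}
  n2: in=∅ out={f}
  n3: in={f} out={f}
  n4: in={f} out={f,z}

Interference:
  f: {i,u,z}
  i: {f,z}
  u: {f}
  z: {f,i}

Chromatic number:
  clique {f,i,z} ⇒ need ≥ 3
  assign f→r0 i→r1 u→r1 z→r2 — no edge inside a register ⇒ χ ≤ 3
  χ = 3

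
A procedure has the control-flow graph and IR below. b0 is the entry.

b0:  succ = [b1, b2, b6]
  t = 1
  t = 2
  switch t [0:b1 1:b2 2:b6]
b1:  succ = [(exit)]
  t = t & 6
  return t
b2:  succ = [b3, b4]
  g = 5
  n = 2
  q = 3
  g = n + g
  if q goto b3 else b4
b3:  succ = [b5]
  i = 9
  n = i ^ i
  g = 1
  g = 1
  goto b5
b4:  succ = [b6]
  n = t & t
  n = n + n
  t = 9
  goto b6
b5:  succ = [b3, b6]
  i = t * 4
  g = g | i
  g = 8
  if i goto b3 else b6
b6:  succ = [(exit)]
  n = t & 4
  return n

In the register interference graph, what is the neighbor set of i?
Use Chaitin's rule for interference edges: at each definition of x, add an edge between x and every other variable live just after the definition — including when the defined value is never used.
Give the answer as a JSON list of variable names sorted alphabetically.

Per-block:
  b0 def {t} use ∅
  b1 def {t} use {t}
  b2 def {g,n,q} use ∅
  b3 def {g,i,n} use ∅
  b4 def {n,t} use {t}
  b5 def {g,i} use {g,t}
  b6 def {n} use {t}

Backward fixpoint:
  b0: in=∅ out={t}
  b1: in={t} out=∅
  b2: in={t} out={t}
  b3: in={t} out={g,t}
  b4: in={t} out={t}
  b5: in={g,t} out={t}
  b6: in={t} out=∅

Conflict graph:
  g — {i,n,q,t}
  i — {g,t}
  n — {g,q,t}
  q — {g,n,t}
  t — {g,i,n,q}

N(i) = ["g", "t"]

Answer: ["g", "t"]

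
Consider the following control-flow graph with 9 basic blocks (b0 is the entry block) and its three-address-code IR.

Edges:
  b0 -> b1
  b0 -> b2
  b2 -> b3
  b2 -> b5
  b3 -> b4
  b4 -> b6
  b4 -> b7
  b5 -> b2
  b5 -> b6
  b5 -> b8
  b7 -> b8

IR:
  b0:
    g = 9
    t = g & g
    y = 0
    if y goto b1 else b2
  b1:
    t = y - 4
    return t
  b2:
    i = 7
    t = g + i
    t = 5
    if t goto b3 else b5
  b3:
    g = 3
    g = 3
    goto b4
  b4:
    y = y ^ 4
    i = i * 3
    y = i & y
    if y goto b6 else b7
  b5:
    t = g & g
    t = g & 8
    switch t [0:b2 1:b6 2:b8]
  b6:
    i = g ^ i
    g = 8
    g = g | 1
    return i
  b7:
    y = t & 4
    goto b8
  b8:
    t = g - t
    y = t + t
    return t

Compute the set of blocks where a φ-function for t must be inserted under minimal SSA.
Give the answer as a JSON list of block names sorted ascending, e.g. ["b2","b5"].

idom tree: b1←b0 b2←b0 b3←b2 b4←b3 b5←b2 b6←b2 b7←b4 b8←b2
Join-block Dom:
  b2: preds {b0,b5}: {b0} ∩ {b0,b2,b5} = {b0}; idom=b0
  b6: preds {b4,b5}: {b0,b2,b3,b4} ∩ {b0,b2,b5} = {b0,b2}; idom=b2
  b8: preds {b5,b7}: {b0,b2,b5} ∩ {b0,b2,b3,b4,b7} = {b0,b2}; idom=b2

DF walk-up:
  b2←b0: walk · to b0
  b2←b5: walk b5→b2 to b0
  b6←b4: walk b4→b3 to b2
  b6←b5: walk b5 to b2
  b8←b5: walk b5 to b2
  b8←b7: walk b7→b4→b3 to b2
  b0: DF=∅
  b1: DF=∅
  b2: DF={b2}
  b3: DF={b6,b8}
  b4: DF={b6,b8}
  b5: DF={b2,b6,b8}
  b6: DF=∅
  b7: DF={b8}
  b8: DF=∅

φ for t: defs {b0,b1,b2,b5,b8}
  DF⁺ = {b2,b6,b8}

Answer: ["b2", "b6", "b8"]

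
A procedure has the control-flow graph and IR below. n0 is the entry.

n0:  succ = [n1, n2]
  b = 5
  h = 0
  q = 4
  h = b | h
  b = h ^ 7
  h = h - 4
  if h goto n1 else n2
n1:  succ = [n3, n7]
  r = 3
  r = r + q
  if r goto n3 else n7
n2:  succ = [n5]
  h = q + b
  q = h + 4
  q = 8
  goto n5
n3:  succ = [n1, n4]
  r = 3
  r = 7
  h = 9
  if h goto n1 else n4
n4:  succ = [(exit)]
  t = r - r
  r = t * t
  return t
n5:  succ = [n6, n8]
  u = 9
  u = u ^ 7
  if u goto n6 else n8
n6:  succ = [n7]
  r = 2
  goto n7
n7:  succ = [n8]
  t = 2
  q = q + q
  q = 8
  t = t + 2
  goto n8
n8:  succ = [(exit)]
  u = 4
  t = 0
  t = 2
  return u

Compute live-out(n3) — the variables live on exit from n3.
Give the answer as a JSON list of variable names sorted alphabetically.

Block summaries:
  n0: {b,h,q} / ∅
  n1: {r} / {q}
  n2: {h,q} / {b,q}
  n3: {h,r} / ∅
  n4: {r,t} / {r}
  n5: {u} / ∅
  n6: {r} / ∅
  n7: {q,t} / {q}
  n8: {t,u} / ∅

Liveness:
  n0: in=∅ out={b,q}
  n1: in={q} out={q}
  n2: in={b,q} out={q}
  n3: in={q} out={q,r}
  n4: in={r} out=∅
  n5: in={q} out={q}
  n6: in={q} out={q}
  n7: in={q} out=∅
  n8: in=∅ out=∅

live-out(n3) = ["q", "r"]

Answer: ["q", "r"]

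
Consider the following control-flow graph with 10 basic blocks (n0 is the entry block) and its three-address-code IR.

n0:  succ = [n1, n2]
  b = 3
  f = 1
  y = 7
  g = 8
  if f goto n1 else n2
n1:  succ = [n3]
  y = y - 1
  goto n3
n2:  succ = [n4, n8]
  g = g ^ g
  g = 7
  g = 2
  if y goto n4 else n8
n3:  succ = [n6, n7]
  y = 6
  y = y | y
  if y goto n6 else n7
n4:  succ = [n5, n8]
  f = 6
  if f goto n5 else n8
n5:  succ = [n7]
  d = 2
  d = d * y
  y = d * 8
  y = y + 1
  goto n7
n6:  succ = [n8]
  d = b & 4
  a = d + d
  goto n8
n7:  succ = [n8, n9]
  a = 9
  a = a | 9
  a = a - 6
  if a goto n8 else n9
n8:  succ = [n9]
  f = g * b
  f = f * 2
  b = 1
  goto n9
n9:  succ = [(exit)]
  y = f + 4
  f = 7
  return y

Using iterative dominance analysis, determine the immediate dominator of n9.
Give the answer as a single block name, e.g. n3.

idom tree: n1←n0 n2←n0 n3←n1 n4←n2 n5←n4 n6←n3 n7←n0 n8←n0 n9←n0
Join-block Dom:
  n7: preds {n3,n5}: {n0,n1,n3} ∩ {n0,n2,n4,n5} = {n0}; idom=n0
  n8: preds {n2,n4,n6,n7}: {n0,n2} ∩ {n0,n2,n4} ∩ {n0,n1,n3,n6} ∩ {n0,n7} = {n0}; idom=n0
  n9: preds {n7,n8}: {n0,n7} ∩ {n0,n8} = {n0}; idom=n0

idom(n9) = n0

Answer: n0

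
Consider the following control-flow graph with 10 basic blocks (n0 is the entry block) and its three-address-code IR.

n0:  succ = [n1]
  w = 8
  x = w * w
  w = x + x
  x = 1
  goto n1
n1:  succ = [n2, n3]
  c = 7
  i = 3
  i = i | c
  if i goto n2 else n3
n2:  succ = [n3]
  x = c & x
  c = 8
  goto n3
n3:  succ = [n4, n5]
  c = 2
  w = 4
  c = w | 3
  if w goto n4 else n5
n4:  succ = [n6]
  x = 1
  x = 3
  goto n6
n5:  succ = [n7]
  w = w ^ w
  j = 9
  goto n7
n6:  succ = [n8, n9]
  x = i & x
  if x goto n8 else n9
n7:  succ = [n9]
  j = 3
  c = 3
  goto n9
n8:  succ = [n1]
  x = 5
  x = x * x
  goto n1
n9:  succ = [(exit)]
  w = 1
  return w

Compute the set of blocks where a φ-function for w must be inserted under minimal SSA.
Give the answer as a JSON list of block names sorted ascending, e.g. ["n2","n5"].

Answer: ["n1", "n9"]

Working:
idom tree: n1←n0 n2←n1 n3←n1 n4←n3 n5←n3 n6←n4 n7←n5 n8←n6 n9←n3
Dom∩ at merges:
  n1: preds {n0,n8}: {n0} ∩ {n0,n1,n3,n4,n6,n8} = {n0}; idom=n0
  n3: preds {n1,n2}: {n0,n1} ∩ {n0,n1,n2} = {n0,n1}; idom=n1
  n9: preds {n6,n7}: {n0,n1,n3,n4,n6} ∩ {n0,n1,n3,n5,n7} = {n0,n1,n3}; idom=n3

DF walk-up:
  n1←n0: walk · to n0
  n1←n8: walk n8→n6→n4→n3→n1 to n0
  n3←n1: walk · to n1
  n3←n2: walk n2 to n1
  n9←n6: walk n6→n4 to n3
  n9←n7: walk n7→n5 to n3
  n0: DF=∅
  n1: DF={n1}
  n2: DF={n3}
  n3: DF={n1}
  n4: DF={n1,n9}
  n5: DF={n9}
  n6: DF={n1,n9}
  n7: DF={n9}
  n8: DF={n1}
  n9: DF=∅

φ for w: defs {n0,n3,n5,n9}
  DF⁺ = {n1,n9}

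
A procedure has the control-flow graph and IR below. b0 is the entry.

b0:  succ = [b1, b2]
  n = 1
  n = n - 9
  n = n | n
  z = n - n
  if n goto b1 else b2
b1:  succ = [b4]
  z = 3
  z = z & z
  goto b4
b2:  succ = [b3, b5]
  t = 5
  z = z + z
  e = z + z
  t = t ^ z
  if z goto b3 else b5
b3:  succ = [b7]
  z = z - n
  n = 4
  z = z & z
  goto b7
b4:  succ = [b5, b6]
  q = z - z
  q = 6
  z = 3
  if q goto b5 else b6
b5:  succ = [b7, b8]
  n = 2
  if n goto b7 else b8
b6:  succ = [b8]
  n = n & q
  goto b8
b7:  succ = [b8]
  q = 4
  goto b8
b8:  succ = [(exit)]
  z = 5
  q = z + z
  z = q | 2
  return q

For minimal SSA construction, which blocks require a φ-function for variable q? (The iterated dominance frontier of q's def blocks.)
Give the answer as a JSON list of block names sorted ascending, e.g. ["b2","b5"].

idom tree: b1←b0 b2←b0 b3←b2 b4←b1 b5←b0 b6←b4 b7←b0 b8←b0
Dom∩ at merges:
  b5: preds {b2,b4}: {b0,b2} ∩ {b0,b1,b4} = {b0}; idom=b0
  b7: preds {b3,b5}: {b0,b2,b3} ∩ {b0,b5} = {b0}; idom=b0
  b8: preds {b5,b6,b7}: {b0,b5} ∩ {b0,b1,b4,b6} ∩ {b0,b7} = {b0}; idom=b0

Frontier:
  join b5 pred b2: b2 stop@b0
  join b5 pred b4: b4→b1 stop@b0
  join b7 pred b3: b3→b2 stop@b0
  join b7 pred b5: b5 stop@b0
  join b8 pred b5: b5 stop@b0
  join b8 pred b6: b6→b4→b1 stop@b0
  join b8 pred b7: b7 stop@b0
  b0: DF=∅
  b1: DF={b5,b8}
  b2: DF={b5,b7}
  b3: DF={b7}
  b4: DF={b5,b8}
  b5: DF={b7,b8}
  b6: DF={b8}
  b7: DF={b8}
  b8: DF=∅

φ for q: defs {b4,b7,b8}
  DF⁺ = {b5,b7,b8}

Answer: ["b5", "b7", "b8"]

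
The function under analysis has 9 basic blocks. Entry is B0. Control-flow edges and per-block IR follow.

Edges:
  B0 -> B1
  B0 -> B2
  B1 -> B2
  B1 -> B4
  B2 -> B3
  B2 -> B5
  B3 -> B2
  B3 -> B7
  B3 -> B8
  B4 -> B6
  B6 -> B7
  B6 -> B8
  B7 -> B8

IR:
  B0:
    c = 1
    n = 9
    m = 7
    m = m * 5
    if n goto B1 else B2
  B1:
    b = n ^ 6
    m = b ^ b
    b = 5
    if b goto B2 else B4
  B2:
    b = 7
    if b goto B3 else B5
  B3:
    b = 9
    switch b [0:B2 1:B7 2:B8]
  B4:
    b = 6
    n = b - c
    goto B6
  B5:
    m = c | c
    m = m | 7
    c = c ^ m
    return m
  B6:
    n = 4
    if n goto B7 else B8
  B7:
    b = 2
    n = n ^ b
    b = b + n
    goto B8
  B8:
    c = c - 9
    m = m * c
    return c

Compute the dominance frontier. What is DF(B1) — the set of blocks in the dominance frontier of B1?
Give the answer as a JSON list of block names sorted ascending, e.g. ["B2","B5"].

idom tree: B1←B0 B2←B0 B3←B2 B4←B1 B5←B2 B6←B4 B7←B0 B8←B0
Dom at joins:
  B2: preds {B0,B1,B3}: {B0} ∩ {B0,B1} ∩ {B0,B2,B3} = {B0}; idom=B0
  B7: preds {B3,B6}: {B0,B2,B3} ∩ {B0,B1,B4,B6} = {B0}; idom=B0
  B8: preds {B3,B6,B7}: {B0,B2,B3} ∩ {B0,B1,B4,B6} ∩ {B0,B7} = {B0}; idom=B0

DF derivation:
  join B2 pred B0: · stop@B0
  join B2 pred B1: B1 stop@B0
  join B2 pred B3: B3→B2 stop@B0
  join B7 pred B3: B3→B2 stop@B0
  join B7 pred B6: B6→B4→B1 stop@B0
  join B8 pred B3: B3→B2 stop@B0
  join B8 pred B6: B6→B4→B1 stop@B0
  join B8 pred B7: B7 stop@B0
  B0 → ∅
  B1 → {B2,B7,B8}
  B2 → {B2,B7,B8}
  B3 → {B2,B7,B8}
  B4 → {B7,B8}
  B5 → ∅
  B6 → {B7,B8}
  B7 → {B8}
  B8 → ∅

DF(B1) = ["B2", "B7", "B8"]

Answer: ["B2", "B7", "B8"]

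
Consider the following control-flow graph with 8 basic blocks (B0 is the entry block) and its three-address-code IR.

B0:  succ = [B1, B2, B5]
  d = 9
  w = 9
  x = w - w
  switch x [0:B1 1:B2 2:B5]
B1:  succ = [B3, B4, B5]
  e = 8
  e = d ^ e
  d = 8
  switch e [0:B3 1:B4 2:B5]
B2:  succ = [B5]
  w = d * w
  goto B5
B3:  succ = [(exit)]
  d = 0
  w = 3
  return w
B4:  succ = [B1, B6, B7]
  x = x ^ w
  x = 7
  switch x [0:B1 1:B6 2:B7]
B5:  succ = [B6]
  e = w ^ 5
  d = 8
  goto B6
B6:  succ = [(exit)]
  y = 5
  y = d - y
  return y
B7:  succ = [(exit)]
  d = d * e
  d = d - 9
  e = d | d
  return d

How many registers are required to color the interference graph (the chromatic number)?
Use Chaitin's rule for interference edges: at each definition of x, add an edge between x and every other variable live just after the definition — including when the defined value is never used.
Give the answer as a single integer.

Answer: 4

Working:
Per-block:
  B0: {d,w,x} / ∅
  B1: {d,e} / {d}
  B2: {w} / {d,w}
  B3: {d,w} / ∅
  B4: {x} / {w,x}
  B5: {d,e} / {w}
  B6: {y} / {d}
  B7: {d,e} / {d,e}

Backward fixpoint:
  live B0: ∅→{d,w,x}
  live B1: {d,w,x}→{d,e,w,x}
  live B2: {d,w}→{w}
  live B3: ∅→∅
  live B4: {d,e,w,x}→{d,e,w,x}
  live B5: {w}→{d}
  live B6: {d}→∅
  live B7: {d,e}→∅

Conflict graph:
  d — {e,w,x,y}
  e — {d,w,x}
  w — {d,e,x}
  x — {d,e,w}
  y — {d}

Registers:
  lower bound: {d,e,w,x} mutually conflict ⇒ χ ≥ 4
  assign d→c0 e→c1 w→c2 x→c3 y→c1 — no edge inside a register ⇒ χ ≤ 4
  χ = 4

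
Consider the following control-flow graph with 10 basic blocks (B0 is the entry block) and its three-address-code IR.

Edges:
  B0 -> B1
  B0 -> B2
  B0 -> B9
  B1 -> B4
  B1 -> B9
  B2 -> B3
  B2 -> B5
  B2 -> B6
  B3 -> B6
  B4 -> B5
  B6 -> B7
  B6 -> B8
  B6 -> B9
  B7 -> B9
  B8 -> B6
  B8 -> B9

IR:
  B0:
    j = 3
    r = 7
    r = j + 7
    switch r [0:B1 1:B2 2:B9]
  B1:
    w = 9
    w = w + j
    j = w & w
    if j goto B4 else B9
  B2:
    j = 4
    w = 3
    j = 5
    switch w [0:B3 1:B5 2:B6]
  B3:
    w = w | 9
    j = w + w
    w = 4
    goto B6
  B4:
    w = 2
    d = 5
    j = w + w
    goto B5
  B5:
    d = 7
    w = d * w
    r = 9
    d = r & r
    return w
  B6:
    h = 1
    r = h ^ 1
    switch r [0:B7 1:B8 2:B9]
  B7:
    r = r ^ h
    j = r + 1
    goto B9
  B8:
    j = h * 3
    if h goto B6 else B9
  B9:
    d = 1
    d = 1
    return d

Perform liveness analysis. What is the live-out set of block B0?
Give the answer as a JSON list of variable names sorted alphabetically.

Answer: ["j"]

Working:
Per-block:
  B0 def {j,r} use ∅
  B1 def {j,w} use {j}
  B2 def {j,w} use ∅
  B3 def {j,w} use {w}
  B4 def {d,j,w} use ∅
  B5 def {d,r,w} use {w}
  B6 def {h,r} use ∅
  B7 def {j,r} use {h,r}
  B8 def {j} use {h}
  B9 def {d} use ∅

Live sets:
  live B0: ∅→{j}
  live B1: {j}→∅
  live B2: ∅→{w}
  live B3: {w}→∅
  live B4: ∅→{w}
  live B5: {w}→∅
  live B6: ∅→{h,r}
  live B7: {h,r}→∅
  live B8: {h}→∅
  live B9: ∅→∅

live-out(B0) = ["j"]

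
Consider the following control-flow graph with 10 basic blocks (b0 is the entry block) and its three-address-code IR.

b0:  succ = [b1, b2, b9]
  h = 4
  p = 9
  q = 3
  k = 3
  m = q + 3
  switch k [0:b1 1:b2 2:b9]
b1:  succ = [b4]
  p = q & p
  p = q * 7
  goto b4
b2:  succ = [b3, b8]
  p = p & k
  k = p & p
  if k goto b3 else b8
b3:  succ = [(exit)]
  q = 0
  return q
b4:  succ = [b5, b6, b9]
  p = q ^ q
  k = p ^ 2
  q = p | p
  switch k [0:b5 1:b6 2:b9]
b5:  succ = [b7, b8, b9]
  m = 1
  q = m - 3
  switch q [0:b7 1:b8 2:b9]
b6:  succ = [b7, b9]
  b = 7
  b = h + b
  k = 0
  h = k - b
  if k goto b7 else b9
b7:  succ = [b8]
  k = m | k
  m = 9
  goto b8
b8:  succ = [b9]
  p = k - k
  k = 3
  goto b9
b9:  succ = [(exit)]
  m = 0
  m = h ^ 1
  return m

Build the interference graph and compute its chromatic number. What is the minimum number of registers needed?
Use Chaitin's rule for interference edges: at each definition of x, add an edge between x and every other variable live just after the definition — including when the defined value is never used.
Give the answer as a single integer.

Answer: 5

Analysis:
Block summaries:
  b0 def {h,k,m,p,q} use ∅
  b1 def {p} use {p,q}
  b2 def {k,p} use {k,p}
  b3 def {q} use ∅
  b4 def {k,p,q} use {q}
  b5 def {m,q} use ∅
  b6 def {b,h,k} use {h}
  b7 def {k,m} use {k,m}
  b8 def {k,p} use {k}
  b9 def {m} use {h}

Liveness:
  b0: in=∅ out={h,k,m,p,q}
  b1: in={h,m,p,q} out={h,m,q}
  b2: in={h,k,p} out={h,k}
  b3: in=∅ out=∅
  b4: in={h,m,q} out={h,k,m}
  b5: in={h,k} out={h,k,m}
  b6: in={h,m} out={h,k,m}
  b7: in={h,k,m} out={h,k}
  b8: in={h,k} out={h}
  b9: in={h} out=∅

Interference:
  b — {h,k,m}
  h — {b,k,m,p,q}
  k — {b,h,m,p,q}
  m — {b,h,k,p,q}
  p — {h,k,m,q}
  q — {h,k,m,p}

Colouring:
  {h,k,m,p,q} pairwise interfere (5-clique) ⇒ χ ≥ 5
  5-colouring: c0={h}  c1={k}  c2={m}  c3={b,p}  c4={q}
  χ = 5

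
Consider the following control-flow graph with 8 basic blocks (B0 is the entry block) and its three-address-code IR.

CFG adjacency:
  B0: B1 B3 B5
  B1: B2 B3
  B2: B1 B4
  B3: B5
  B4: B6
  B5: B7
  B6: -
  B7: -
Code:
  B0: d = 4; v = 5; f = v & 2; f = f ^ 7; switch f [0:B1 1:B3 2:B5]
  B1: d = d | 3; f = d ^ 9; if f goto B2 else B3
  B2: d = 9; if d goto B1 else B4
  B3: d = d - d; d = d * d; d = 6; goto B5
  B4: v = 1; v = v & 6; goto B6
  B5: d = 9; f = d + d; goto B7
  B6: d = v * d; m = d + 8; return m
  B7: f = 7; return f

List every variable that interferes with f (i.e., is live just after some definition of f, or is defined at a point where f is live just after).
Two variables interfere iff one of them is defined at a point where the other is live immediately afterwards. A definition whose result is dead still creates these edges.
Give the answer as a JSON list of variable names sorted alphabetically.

Answer: ["d"]

Derivation:
Per-block:
  B0: {d,f,v} / ∅
  B1: {d,f} / {d}
  B2: {d} / ∅
  B3: {d} / {d}
  B4: {v} / ∅
  B5: {d,f} / ∅
  B6: {d,m} / {d,v}
  B7: {f} / ∅

Live sets:
  B0: in=∅ out={d}
  B1: in={d} out={d}
  B2: in=∅ out={d}
  B3: in={d} out=∅
  B4: in={d} out={d,v}
  B5: in=∅ out=∅
  B6: in={d,v} out=∅
  B7: in=∅ out=∅

Conflict graph:
  d↔{f,v}
  f↔{d}
  m↔∅
  v↔{d}

N(f) = ["d"]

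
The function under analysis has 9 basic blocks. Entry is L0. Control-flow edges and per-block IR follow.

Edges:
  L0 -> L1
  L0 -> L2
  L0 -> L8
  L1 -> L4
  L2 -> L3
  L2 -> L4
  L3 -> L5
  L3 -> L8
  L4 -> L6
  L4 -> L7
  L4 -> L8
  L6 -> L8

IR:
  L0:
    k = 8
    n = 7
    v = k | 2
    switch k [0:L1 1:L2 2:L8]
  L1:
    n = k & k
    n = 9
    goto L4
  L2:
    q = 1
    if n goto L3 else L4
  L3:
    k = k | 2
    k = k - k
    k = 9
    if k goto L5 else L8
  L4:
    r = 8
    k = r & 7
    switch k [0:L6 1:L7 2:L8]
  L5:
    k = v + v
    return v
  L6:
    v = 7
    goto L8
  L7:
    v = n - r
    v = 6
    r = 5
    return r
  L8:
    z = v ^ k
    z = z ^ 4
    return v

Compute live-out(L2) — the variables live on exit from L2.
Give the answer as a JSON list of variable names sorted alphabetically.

Answer: ["k", "n", "v"]

Analysis:
def/use:
  L0 def {k,n,v} use ∅
  L1 def {n} use {k}
  L2 def {q} use {n}
  L3 def {k} use {k}
  L4 def {k,r} use ∅
  L5 def {k} use {v}
  L6 def {v} use ∅
  L7 def {r,v} use {n,r}
  L8 def {z} use {k,v}

Liveness:
  live L0: ∅→{k,n,v}
  live L1: {k,v}→{n,v}
  live L2: {k,n,v}→{k,n,v}
  live L3: {k,v}→{k,v}
  live L4: {n,v}→{k,n,r,v}
  live L5: {v}→∅
  live L6: {k}→{k,v}
  live L7: {n,r}→∅
  live L8: {k,v}→∅

live-out(L2) = ["k", "n", "v"]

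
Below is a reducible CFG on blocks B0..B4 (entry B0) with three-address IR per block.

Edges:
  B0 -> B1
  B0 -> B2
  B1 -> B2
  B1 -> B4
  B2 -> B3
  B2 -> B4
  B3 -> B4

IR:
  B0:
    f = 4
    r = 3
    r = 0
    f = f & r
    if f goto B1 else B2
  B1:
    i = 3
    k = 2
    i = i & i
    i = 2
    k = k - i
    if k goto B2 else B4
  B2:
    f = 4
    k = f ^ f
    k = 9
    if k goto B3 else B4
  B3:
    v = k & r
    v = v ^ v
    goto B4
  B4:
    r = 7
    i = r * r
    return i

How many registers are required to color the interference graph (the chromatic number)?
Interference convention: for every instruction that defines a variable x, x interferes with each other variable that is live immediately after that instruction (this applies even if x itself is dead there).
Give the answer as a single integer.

Answer: 3

Derivation:
def/use:
  B0: def={f,r} ue=∅
  B1: def={i,k} ue=∅
  B2: def={f,k} ue=∅
  B3: def={v} ue={k,r}
  B4: def={i,r} ue=∅

Liveness:
  B0 li=∅ lo={r}
  B1 li={r} lo={r}
  B2 li={r} lo={k,r}
  B3 li={k,r} lo=∅
  B4 li=∅ lo=∅

Interference:
  f↔{r}
  i↔{k,r}
  k↔{i,r}
  r↔{f,i,k}
  v↔∅

Colouring:
  lower bound: {i,k,r} mutually conflict ⇒ χ ≥ 3
  3-colouring: c0={r,v}  c1={f,i}  c2={k}
  χ = 3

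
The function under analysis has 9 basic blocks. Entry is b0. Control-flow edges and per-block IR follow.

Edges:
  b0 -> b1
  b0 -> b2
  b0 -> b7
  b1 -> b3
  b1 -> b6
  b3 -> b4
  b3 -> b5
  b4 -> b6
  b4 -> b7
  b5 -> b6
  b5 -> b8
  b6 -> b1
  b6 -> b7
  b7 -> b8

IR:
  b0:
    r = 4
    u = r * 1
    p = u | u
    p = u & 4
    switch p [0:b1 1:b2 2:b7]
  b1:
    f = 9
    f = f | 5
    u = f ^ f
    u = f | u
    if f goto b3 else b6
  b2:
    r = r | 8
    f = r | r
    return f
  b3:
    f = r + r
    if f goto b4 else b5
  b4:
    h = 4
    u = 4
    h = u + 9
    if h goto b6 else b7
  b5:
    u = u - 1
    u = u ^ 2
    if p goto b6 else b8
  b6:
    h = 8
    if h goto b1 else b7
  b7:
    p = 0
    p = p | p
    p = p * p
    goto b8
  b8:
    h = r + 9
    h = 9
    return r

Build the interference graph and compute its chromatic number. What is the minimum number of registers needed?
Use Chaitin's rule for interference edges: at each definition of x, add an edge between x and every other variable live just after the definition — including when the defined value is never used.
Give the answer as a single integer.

Block summaries:
  b0: {p,r,u} / ∅
  b1: {f,u} / ∅
  b2: {f,r} / {r}
  b3: {f} / {r}
  b4: {h,u} / ∅
  b5: {u} / {p,u}
  b6: {h} / ∅
  b7: {p} / ∅
  b8: {h} / {r}

Liveness:
  b0: in=∅ out={p,r}
  b1: in={p,r} out={p,r,u}
  b2: in={r} out=∅
  b3: in={p,r,u} out={p,r,u}
  b4: in={p,r} out={p,r}
  b5: in={p,r,u} out={p,r}
  b6: in={p,r} out={p,r}
  b7: in={r} out={r}
  b8: in={r} out=∅

Conflict graph:
  f↔{p,r,u}
  h↔{p,r}
  p↔{f,h,r,u}
  r↔{f,h,p,u}
  u↔{f,p,r}

Chromatic number:
  clique {f,p,r,u} ⇒ need ≥ 4
  assign f→c2 h→c2 p→c0 r→c1 u→c3 — no edge inside a register ⇒ χ ≤ 4
  χ = 4

Answer: 4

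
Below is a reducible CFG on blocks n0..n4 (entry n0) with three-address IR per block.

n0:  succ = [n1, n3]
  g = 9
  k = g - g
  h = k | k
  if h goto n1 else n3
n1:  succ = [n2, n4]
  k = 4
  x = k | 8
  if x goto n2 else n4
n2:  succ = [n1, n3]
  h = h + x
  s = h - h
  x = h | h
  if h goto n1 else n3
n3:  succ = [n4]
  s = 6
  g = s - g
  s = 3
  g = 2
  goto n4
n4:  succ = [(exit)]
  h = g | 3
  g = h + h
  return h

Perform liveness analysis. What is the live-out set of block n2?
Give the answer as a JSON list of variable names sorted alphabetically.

Answer: ["g", "h"]

Derivation:
def/use:
  n0: {g,h,k} / ∅
  n1: {k,x} / ∅
  n2: {h,s,x} / {h,x}
  n3: {g,s} / {g}
  n4: {g,h} / {g}

Live sets:
  n0 li=∅ lo={g,h}
  n1 li={g,h} lo={g,h,x}
  n2 li={g,h,x} lo={g,h}
  n3 li={g} lo={g}
  n4 li={g} lo=∅

live-out(n2) = ["g", "h"]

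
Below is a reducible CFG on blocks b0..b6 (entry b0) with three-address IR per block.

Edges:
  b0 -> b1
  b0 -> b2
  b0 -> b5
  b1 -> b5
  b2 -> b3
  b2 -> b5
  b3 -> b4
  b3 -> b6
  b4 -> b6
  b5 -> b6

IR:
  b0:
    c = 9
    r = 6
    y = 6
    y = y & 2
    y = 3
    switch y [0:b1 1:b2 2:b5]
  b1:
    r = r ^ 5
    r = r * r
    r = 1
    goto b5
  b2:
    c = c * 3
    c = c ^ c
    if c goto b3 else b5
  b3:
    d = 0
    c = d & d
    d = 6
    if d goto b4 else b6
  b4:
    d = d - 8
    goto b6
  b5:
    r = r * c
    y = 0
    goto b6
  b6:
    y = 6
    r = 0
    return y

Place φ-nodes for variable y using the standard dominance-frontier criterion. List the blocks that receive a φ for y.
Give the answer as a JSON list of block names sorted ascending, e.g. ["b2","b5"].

idom tree: b1←b0 b2←b0 b3←b2 b4←b3 b5←b0 b6←b0
Dom∩ at merges:
  b5: preds {b0,b1,b2}: {b0} ∩ {b0,b1} ∩ {b0,b2} = {b0}; idom=b0
  b6: preds {b3,b4,b5}: {b0,b2,b3} ∩ {b0,b2,b3,b4} ∩ {b0,b5} = {b0}; idom=b0

DF walk-up:
  join b5 pred b0: · stop@b0
  join b5 pred b1: b1 stop@b0
  join b5 pred b2: b2 stop@b0
  join b6 pred b3: b3→b2 stop@b0
  join b6 pred b4: b4→b3→b2 stop@b0
  join b6 pred b5: b5 stop@b0
  b0 → ∅
  b1 → {b5}
  b2 → {b5,b6}
  b3 → {b6}
  b4 → {b6}
  b5 → {b6}
  b6 → ∅

φ for y: defs {b0,b5,b6}
  DF⁺ = {b6}

Answer: ["b6"]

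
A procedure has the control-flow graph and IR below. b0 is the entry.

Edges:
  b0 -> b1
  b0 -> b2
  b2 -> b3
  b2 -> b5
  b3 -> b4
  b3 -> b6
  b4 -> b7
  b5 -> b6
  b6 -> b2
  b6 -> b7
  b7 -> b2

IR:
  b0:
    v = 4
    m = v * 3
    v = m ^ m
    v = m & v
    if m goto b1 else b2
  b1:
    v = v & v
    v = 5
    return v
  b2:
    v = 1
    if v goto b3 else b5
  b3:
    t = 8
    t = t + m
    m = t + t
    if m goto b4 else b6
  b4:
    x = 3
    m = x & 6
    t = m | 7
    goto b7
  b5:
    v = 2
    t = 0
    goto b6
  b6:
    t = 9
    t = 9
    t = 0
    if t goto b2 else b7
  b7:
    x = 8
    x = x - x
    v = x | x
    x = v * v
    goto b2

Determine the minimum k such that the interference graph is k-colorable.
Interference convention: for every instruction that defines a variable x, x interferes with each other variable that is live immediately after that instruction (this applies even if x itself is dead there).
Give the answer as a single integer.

Answer: 2

Derivation:
def/use:
  b0 def {m,v} use ∅
  b1 def {v} use {v}
  b2 def {v} use ∅
  b3 def {m,t} use {m}
  b4 def {m,t,x} use ∅
  b5 def {t,v} use ∅
  b6 def {t} use ∅
  b7 def {v,x} use ∅

Liveness:
  live b0: ∅→{m,v}
  live b1: {v}→∅
  live b2: {m}→{m}
  live b3: {m}→{m}
  live b4: ∅→{m}
  live b5: {m}→{m}
  live b6: {m}→{m}
  live b7: {m}→{m}

Interference:
  m: {t,v,x}
  t: {m}
  v: {m}
  x: {m}

Chromatic number:
  {m,t} pairwise interfere (2-clique) ⇒ χ ≥ 2
  assign m→r0 t→r1 v→r1 x→r1 — no edge inside a register ⇒ χ ≤ 2
  χ = 2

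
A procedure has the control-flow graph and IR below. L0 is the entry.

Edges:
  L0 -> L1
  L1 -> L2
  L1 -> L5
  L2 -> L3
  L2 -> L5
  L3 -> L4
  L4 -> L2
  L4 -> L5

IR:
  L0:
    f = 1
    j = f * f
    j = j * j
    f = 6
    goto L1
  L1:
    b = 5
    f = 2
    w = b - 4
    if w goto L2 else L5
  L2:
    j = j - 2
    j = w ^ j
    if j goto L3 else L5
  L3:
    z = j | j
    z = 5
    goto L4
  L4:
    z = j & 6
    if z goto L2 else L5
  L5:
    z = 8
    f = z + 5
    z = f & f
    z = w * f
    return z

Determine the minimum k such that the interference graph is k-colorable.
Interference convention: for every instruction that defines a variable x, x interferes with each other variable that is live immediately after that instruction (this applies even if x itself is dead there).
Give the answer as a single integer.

Per-block:
  L0 def {f,j} use ∅
  L1 def {b,f,w} use ∅
  L2 def {j} use {j,w}
  L3 def {z} use {j}
  L4 def {z} use {j}
  L5 def {f,z} use {w}

Live sets:
  live L0: ∅→{j}
  live L1: {j}→{j,w}
  live L2: {j,w}→{j,w}
  live L3: {j,w}→{j,w}
  live L4: {j,w}→{j,w}
  live L5: {w}→∅

Conflict graph:
  b↔{f,j}
  f↔{b,j,w,z}
  j↔{b,f,w,z}
  w↔{f,j,z}
  z↔{f,j,w}

Colouring:
  lower bound: {f,j,w,z} mutually conflict ⇒ χ ≥ 4
  assign b→c2 f→c0 j→c1 w→c2 z→c3 — no edge inside a register ⇒ χ ≤ 4
  χ = 4

Answer: 4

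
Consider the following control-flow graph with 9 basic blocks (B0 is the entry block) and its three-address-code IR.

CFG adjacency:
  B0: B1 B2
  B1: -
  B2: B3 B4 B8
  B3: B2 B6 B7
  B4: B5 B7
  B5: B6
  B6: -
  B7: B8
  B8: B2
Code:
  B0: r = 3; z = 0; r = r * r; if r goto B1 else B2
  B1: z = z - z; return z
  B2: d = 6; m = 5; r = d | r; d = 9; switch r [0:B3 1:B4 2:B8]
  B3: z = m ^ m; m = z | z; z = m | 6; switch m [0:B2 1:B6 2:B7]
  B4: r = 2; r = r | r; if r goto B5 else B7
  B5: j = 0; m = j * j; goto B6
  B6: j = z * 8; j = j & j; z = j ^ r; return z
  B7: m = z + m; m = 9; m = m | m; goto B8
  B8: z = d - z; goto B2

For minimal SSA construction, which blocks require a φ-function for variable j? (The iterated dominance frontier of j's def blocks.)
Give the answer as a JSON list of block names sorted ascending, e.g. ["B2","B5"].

idom tree: B1←B0 B2←B0 B3←B2 B4←B2 B5←B4 B6←B2 B7←B2 B8←B2
Join-block Dom:
  B2: preds {B0,B3,B8}: {B0} ∩ {B0,B2,B3} ∩ {B0,B2,B8} = {B0}; idom=B0
  B6: preds {B3,B5}: {B0,B2,B3} ∩ {B0,B2,B4,B5} = {B0,B2}; idom=B2
  B7: preds {B3,B4}: {B0,B2,B3} ∩ {B0,B2,B4} = {B0,B2}; idom=B2
  B8: preds {B2,B7}: {B0,B2} ∩ {B0,B2,B7} = {B0,B2}; idom=B2

DF derivation:
  join B2 pred B0: · stop@B0
  join B2 pred B3: B3→B2 stop@B0
  join B2 pred B8: B8→B2 stop@B0
  join B6 pred B3: B3 stop@B2
  join B6 pred B5: B5→B4 stop@B2
  join B7 pred B3: B3 stop@B2
  join B7 pred B4: B4 stop@B2
  join B8 pred B2: · stop@B2
  join B8 pred B7: B7 stop@B2
  B0 → ∅
  B1 → ∅
  B2 → {B2}
  B3 → {B2,B6,B7}
  B4 → {B6,B7}
  B5 → {B6}
  B6 → ∅
  B7 → {B8}
  B8 → {B2}

φ for j: defs {B5,B6}
  DF⁺ = {B6}

Answer: ["B6"]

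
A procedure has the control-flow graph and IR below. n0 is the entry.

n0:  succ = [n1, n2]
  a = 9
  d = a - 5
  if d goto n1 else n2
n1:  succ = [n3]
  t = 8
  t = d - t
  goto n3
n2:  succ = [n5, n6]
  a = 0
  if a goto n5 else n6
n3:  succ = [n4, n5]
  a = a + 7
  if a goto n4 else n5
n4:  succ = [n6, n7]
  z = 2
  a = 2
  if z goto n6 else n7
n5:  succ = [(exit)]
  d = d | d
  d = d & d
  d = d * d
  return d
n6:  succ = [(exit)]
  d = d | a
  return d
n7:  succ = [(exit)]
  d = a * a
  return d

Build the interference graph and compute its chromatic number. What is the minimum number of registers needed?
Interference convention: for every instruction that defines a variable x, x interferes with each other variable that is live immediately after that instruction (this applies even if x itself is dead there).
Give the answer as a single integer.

Per-block:
  n0: {a,d} / ∅
  n1: {t} / {d}
  n2: {a} / ∅
  n3: {a} / {a}
  n4: {a,z} / ∅
  n5: {d} / {d}
  n6: {d} / {a,d}
  n7: {d} / {a}

Live sets:
  n0 li=∅ lo={a,d}
  n1 li={a,d} lo={a,d}
  n2 li={d} lo={a,d}
  n3 li={a,d} lo={d}
  n4 li={d} lo={a,d}
  n5 li={d} lo=∅
  n6 li={a,d} lo=∅
  n7 li={a} lo=∅

Conflict graph:
  a — {d,t,z}
  d — {a,t,z}
  t — {a,d}
  z — {a,d}

Colouring:
  clique {a,d,t} ⇒ need ≥ 3
  3-colouring: r0={a}  r1={d}  r2={t,z}
  χ = 3

Answer: 3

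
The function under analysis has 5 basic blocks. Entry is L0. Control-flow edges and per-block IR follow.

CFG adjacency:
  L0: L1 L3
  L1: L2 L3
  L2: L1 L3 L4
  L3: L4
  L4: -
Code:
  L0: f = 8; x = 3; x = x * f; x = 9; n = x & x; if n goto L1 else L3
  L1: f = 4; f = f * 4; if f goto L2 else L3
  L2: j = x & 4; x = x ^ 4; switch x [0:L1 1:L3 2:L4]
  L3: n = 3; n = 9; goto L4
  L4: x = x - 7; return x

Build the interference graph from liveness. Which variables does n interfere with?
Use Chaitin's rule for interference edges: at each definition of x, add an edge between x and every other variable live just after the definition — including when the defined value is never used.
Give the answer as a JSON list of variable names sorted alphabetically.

Answer: ["x"]

Working:
def/use:
  L0 def {f,n,x} use ∅
  L1 def {f} use ∅
  L2 def {j,x} use {x}
  L3 def {n} use ∅
  L4 def {x} use {x}

Liveness:
  live L0: ∅→{x}
  live L1: {x}→{x}
  live L2: {x}→{x}
  live L3: {x}→{x}
  live L4: {x}→∅

Conflict graph:
  f — {x}
  j — {x}
  n — {x}
  x — {f,j,n}

N(n) = ["x"]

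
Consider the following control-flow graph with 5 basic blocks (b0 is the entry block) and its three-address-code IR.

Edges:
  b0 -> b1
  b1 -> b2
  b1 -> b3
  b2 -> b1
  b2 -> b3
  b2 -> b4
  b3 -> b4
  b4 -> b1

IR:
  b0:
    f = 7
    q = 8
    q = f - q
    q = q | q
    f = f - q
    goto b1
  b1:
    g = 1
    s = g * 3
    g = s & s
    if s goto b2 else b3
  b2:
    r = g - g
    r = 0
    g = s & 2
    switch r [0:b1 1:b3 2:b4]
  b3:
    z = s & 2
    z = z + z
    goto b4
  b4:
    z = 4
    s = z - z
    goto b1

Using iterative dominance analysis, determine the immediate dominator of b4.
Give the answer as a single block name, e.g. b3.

idom tree: b1←b0 b2←b1 b3←b1 b4←b1
Dom at joins:
  b1: preds {b0,b2,b4}: {b0} ∩ {b0,b1,b2} ∩ {b0,b1,b4} = {b0}; idom=b0
  b3: preds {b1,b2}: {b0,b1} ∩ {b0,b1,b2} = {b0,b1}; idom=b1
  b4: preds {b2,b3}: {b0,b1,b2} ∩ {b0,b1,b3} = {b0,b1}; idom=b1

idom(b4) = b1

Answer: b1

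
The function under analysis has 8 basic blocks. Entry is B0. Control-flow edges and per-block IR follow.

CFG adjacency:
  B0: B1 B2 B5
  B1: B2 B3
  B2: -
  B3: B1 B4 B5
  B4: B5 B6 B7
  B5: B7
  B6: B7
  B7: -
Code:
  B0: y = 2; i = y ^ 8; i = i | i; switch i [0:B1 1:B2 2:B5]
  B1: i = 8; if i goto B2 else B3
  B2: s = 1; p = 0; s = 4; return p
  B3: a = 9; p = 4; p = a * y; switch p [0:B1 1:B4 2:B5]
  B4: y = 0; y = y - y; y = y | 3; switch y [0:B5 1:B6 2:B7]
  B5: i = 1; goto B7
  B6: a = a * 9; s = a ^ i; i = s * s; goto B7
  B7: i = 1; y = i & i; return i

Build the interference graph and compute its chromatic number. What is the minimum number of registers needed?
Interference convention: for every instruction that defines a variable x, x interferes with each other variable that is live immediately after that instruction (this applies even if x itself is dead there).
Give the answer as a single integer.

Block summaries:
  B0: def={i,y} ue=∅
  B1: def={i} ue=∅
  B2: def={p,s} ue=∅
  B3: def={a,p} ue={y}
  B4: def={y} ue=∅
  B5: def={i} ue=∅
  B6: def={a,i,s} ue={a,i}
  B7: def={i,y} ue=∅

Liveness:
  B0: in=∅ out={y}
  B1: in={y} out={i,y}
  B2: in=∅ out=∅
  B3: in={i,y} out={a,i,y}
  B4: in={a,i} out={a,i}
  B5: in=∅ out=∅
  B6: in={a,i} out=∅
  B7: in=∅ out=∅

Conflict graph:
  a: {i,p,y}
  i: {a,p,y}
  p: {a,i,s,y}
  s: {p}
  y: {a,i,p}

Chromatic number:
  {a,i,p,y} pairwise interfere (4-clique) ⇒ χ ≥ 4
  4-colouring: R0={p}  R1={a,s}  R2={i}  R3={y}
  χ = 4

Answer: 4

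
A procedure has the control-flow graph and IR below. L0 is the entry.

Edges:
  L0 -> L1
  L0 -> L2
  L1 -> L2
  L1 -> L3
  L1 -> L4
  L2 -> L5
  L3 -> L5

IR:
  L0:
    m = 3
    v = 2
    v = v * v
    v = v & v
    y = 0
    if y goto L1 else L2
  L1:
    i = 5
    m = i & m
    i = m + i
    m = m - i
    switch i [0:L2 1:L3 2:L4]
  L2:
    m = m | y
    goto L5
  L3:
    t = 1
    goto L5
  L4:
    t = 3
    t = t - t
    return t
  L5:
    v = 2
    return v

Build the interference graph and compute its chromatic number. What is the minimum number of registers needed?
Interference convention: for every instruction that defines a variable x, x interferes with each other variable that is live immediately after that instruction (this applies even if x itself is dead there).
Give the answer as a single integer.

Answer: 3

Derivation:
def/use:
  L0 def {m,v,y} use ∅
  L1 def {i,m} use {m}
  L2 def {m} use {m,y}
  L3 def {t} use ∅
  L4 def {t} use ∅
  L5 def {v} use ∅

Live sets:
  L0: in=∅ out={m,y}
  L1: in={m,y} out={m,y}
  L2: in={m,y} out=∅
  L3: in=∅ out=∅
  L4: in=∅ out=∅
  L5: in=∅ out=∅

Conflict graph:
  i — {m,y}
  m — {i,v,y}
  t — ∅
  v — {m}
  y — {i,m}

Colouring:
  lower bound: {i,m,y} mutually conflict ⇒ χ ≥ 3
  3-colouring: c0={m,t}  c1={i,v}  c2={y}
  χ = 3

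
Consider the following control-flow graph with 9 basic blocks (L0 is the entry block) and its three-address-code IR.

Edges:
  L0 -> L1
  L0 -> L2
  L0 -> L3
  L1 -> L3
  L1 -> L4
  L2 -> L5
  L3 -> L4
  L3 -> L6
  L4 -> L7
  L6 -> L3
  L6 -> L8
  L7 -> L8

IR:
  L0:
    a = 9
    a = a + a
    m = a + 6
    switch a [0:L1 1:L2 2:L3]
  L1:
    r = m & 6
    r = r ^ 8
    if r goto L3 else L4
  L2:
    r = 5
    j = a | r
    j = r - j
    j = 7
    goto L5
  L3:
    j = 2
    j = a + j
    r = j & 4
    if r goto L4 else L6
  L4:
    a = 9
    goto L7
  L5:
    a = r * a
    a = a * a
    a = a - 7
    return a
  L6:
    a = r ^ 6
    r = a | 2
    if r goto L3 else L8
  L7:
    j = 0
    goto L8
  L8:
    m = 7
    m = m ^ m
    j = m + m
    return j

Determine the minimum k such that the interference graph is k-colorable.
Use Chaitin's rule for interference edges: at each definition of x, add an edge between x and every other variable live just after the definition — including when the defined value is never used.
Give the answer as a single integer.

Answer: 3

Analysis:
Per-block:
  L0 def {a,m} use ∅
  L1 def {r} use {m}
  L2 def {j,r} use {a}
  L3 def {j,r} use {a}
  L4 def {a} use ∅
  L5 def {a} use {a,r}
  L6 def {a,r} use {r}
  L7 def {j} use ∅
  L8 def {j,m} use ∅

Backward fixpoint:
  L0: in=∅ out={a,m}
  L1: in={a,m} out={a}
  L2: in={a} out={a,r}
  L3: in={a} out={r}
  L4: in=∅ out=∅
  L5: in={a,r} out=∅
  L6: in={r} out={a}
  L7: in=∅ out=∅
  L8: in=∅ out=∅

Interfere edges:
  a↔{j,m,r}
  j↔{a,r}
  m↔{a}
  r↔{a,j}

Registers:
  clique {a,j,r} ⇒ need ≥ 3
  assign a→c0 j→c1 m→c1 r→c2 — no edge inside a register ⇒ χ ≤ 3
  χ = 3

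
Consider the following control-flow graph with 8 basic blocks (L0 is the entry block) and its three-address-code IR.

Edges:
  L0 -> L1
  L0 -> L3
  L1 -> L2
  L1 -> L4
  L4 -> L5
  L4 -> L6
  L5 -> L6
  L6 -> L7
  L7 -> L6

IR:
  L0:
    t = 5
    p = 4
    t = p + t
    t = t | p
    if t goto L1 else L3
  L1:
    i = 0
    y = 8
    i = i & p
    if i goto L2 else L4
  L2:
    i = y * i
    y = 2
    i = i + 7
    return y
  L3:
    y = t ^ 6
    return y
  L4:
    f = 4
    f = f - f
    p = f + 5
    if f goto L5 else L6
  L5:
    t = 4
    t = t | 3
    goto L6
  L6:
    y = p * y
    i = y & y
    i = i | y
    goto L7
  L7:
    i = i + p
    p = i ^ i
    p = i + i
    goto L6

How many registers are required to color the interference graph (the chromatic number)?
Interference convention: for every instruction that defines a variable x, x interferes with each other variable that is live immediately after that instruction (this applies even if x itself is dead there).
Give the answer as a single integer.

Answer: 3

Derivation:
def/use:
  L0: def={p,t} ue=∅
  L1: def={i,y} ue={p}
  L2: def={i,y} ue={i,y}
  L3: def={y} ue={t}
  L4: def={f,p} ue=∅
  L5: def={t} ue=∅
  L6: def={i,y} ue={p,y}
  L7: def={i,p} ue={i,p}

Liveness:
  live L0: ∅→{p,t}
  live L1: {p}→{i,y}
  live L2: {i,y}→∅
  live L3: {t}→∅
  live L4: {y}→{p,y}
  live L5: {p,y}→{p,y}
  live L6: {p,y}→{i,p,y}
  live L7: {i,p,y}→{p,y}

Interfere edges:
  f — {p,y}
  i — {p,y}
  p — {f,i,t,y}
  t — {p,y}
  y — {f,i,p,t}

Chromatic number:
  {f,p,y} pairwise interfere (3-clique) ⇒ χ ≥ 3
  assign f→r2 i→r2 p→r0 t→r2 y→r1 — no edge inside a register ⇒ χ ≤ 3
  χ = 3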